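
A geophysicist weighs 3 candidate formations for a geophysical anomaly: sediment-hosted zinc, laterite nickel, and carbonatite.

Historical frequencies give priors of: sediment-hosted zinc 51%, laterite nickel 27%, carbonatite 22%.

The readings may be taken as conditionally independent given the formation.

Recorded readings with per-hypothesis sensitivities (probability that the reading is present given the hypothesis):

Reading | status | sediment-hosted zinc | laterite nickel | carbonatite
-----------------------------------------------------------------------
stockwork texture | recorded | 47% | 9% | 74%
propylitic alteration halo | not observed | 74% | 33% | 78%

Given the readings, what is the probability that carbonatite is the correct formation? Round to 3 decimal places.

By Bayes' rule with conditional independence, the unnormalized weight for each hypothesis is prior × ∏ likelihoods (using 1 − P(present | H) for each absent reading):
  sediment-hosted zinc: 0.51 × 0.47 × (1 − 0.74) = 0.062322
  laterite nickel: 0.27 × 0.09 × (1 − 0.33) = 0.016281
  carbonatite: 0.22 × 0.74 × (1 − 0.78) = 0.035816
Normalizing constant Z = 0.062322 + 0.016281 + 0.035816 = 0.11442.
P(carbonatite | evidence) = 0.035816 / 0.11442 ≈ 0.313.

0.313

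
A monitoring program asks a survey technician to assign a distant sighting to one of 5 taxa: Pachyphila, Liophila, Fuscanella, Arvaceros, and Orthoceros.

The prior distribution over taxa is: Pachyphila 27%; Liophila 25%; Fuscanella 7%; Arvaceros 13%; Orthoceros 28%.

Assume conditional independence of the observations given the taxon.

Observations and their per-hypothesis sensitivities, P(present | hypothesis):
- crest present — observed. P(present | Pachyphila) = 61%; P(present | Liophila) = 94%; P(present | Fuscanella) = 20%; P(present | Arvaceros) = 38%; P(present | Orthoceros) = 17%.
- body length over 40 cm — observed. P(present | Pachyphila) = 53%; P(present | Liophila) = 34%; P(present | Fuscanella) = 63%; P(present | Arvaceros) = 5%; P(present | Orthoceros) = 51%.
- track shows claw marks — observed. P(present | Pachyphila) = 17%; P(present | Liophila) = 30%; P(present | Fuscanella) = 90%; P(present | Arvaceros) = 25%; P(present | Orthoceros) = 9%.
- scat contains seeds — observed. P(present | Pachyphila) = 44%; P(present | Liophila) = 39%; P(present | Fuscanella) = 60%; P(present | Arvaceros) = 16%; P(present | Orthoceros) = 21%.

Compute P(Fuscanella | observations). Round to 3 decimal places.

By Bayes' rule with conditional independence, the unnormalized weight for each hypothesis is prior × ∏ likelihoods:
  Pachyphila: 0.27 × 0.61 × 0.53 × 0.17 × 0.44 = 0.0065294
  Liophila: 0.25 × 0.94 × 0.34 × 0.30 × 0.39 = 0.0093483
  Fuscanella: 0.07 × 0.20 × 0.63 × 0.90 × 0.60 = 0.0047628
  Arvaceros: 0.13 × 0.38 × 0.05 × 0.25 × 0.16 = 9.88e-05
  Orthoceros: 0.28 × 0.17 × 0.51 × 0.09 × 0.21 = 0.00045882
Normalizing constant Z = 0.0065294 + 0.0093483 + 0.0047628 + 9.88e-05 + 0.00045882 = 0.021198.
P(Fuscanella | evidence) = 0.0047628 / 0.021198 ≈ 0.225.

0.225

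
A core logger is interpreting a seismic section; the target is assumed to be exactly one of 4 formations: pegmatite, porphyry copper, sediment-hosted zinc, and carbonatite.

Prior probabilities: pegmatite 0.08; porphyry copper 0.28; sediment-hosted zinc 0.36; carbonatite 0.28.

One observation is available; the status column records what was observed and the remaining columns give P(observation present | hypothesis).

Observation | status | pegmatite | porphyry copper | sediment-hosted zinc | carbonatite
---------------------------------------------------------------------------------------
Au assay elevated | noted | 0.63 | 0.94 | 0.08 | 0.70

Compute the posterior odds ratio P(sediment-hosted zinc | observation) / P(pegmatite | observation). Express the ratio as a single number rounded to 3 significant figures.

Unnormalized posterior weight (prior times the observation likelihood) for each of the two hypotheses:
  sediment-hosted zinc: 0.36 × 0.08 = 0.0288
  pegmatite: 0.08 × 0.63 = 0.0504
Odds(sediment-hosted zinc : pegmatite) = 0.0288 / 0.0504 ≈ 0.571.

0.571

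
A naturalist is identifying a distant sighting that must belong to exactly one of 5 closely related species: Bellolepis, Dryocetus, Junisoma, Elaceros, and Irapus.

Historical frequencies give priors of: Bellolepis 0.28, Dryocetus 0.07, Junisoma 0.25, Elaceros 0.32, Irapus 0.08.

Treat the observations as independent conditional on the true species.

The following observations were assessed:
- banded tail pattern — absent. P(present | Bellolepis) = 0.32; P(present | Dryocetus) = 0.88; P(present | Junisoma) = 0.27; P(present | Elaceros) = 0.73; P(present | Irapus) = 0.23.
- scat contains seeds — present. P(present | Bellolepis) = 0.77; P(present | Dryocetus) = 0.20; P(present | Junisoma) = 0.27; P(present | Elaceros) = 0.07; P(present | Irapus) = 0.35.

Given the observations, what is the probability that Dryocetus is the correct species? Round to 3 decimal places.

0.007

For each hypothesis, the unnormalized posterior weight is prior × product of the observation likelihoods (using 1 − P(present | H) for each absent observation):
  Bellolepis: 0.28 × (1 − 0.32) × 0.77 = 0.14661
  Dryocetus: 0.07 × (1 − 0.88) × 0.20 = 0.00168
  Junisoma: 0.25 × (1 − 0.27) × 0.27 = 0.049275
  Elaceros: 0.32 × (1 − 0.73) × 0.07 = 0.006048
  Irapus: 0.08 × (1 − 0.23) × 0.35 = 0.02156
Normalizing constant Z = 0.14661 + 0.00168 + 0.049275 + 0.006048 + 0.02156 = 0.22517.
P(Dryocetus | evidence) = 0.00168 / 0.22517 ≈ 0.007.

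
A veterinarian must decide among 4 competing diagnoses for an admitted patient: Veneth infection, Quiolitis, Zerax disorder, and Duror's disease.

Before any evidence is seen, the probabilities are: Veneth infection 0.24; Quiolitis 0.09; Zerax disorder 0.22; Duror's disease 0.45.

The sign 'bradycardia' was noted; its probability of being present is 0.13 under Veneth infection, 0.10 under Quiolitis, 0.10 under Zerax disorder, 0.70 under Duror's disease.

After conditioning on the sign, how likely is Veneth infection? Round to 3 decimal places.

Multiply each prior by the likelihood of the sign:
  Veneth infection: 0.24 × 0.13 = 0.0312
  Quiolitis: 0.09 × 0.10 = 0.009
  Zerax disorder: 0.22 × 0.10 = 0.022
  Duror's disease: 0.45 × 0.70 = 0.315
Marginal likelihood of the evidence = 0.3772.
P(Veneth infection | evidence) = 0.0312 / 0.3772 ≈ 0.083.

0.083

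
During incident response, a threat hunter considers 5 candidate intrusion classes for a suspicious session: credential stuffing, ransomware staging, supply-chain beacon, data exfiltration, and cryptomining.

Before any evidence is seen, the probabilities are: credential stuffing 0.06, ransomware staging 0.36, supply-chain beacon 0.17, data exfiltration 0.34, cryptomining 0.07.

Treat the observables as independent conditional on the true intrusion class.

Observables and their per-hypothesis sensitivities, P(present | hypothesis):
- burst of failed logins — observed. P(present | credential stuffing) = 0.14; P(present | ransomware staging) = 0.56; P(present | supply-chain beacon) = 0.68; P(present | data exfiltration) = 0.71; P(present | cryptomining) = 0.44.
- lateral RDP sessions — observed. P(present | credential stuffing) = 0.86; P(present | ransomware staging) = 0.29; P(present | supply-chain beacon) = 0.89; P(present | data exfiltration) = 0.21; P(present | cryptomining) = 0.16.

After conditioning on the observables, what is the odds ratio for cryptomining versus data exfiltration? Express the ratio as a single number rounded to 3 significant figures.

0.0972

Unnormalized posterior weight (prior times the observable likelihoods) for each of the two hypotheses:
  cryptomining: 0.07 × 0.44 × 0.16 = 0.004928
  data exfiltration: 0.34 × 0.71 × 0.21 = 0.050694
Odds(cryptomining : data exfiltration) = 0.004928 / 0.050694 ≈ 0.0972.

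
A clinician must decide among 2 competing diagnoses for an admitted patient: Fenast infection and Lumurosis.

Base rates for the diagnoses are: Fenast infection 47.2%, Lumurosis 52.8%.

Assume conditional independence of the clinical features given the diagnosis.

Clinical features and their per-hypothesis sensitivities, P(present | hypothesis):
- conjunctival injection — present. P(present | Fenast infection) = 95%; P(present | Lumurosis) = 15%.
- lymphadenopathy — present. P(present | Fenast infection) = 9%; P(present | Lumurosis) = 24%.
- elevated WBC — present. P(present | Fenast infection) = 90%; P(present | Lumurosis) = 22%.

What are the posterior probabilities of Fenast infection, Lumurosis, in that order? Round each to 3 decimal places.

0.897, 0.103

For each hypothesis, the unnormalized posterior weight is prior × product of the clinical feature likelihoods:
  Fenast infection: 0.472 × 0.95 × 0.09 × 0.90 = 0.03632
  Lumurosis: 0.528 × 0.15 × 0.24 × 0.22 = 0.0041818
The unnormalized weights sum to 0.040502.
P(Fenast infection | evidence) = 0.03632 / 0.040502 ≈ 0.897
P(Lumurosis | evidence) = 0.0041818 / 0.040502 ≈ 0.103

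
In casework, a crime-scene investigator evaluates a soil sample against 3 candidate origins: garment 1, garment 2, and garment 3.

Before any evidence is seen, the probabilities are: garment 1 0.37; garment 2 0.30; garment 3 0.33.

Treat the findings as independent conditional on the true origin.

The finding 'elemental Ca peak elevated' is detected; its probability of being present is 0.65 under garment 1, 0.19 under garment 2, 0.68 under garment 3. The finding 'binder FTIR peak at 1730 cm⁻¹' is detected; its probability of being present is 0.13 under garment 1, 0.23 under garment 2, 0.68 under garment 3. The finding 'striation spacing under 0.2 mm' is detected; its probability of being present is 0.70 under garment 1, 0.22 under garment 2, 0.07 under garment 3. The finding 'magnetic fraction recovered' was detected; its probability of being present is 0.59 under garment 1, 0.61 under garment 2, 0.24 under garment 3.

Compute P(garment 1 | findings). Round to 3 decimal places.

0.749

By Bayes' rule with conditional independence, the unnormalized weight for each hypothesis is prior × ∏ likelihoods:
  garment 1: 0.37 × 0.65 × 0.13 × 0.70 × 0.59 = 0.012912
  garment 2: 0.30 × 0.19 × 0.23 × 0.22 × 0.61 = 0.0017594
  garment 3: 0.33 × 0.68 × 0.68 × 0.07 × 0.24 = 0.0025635
The unnormalized weights sum to 0.017235.
P(garment 1 | evidence) = 0.012912 / 0.017235 ≈ 0.749.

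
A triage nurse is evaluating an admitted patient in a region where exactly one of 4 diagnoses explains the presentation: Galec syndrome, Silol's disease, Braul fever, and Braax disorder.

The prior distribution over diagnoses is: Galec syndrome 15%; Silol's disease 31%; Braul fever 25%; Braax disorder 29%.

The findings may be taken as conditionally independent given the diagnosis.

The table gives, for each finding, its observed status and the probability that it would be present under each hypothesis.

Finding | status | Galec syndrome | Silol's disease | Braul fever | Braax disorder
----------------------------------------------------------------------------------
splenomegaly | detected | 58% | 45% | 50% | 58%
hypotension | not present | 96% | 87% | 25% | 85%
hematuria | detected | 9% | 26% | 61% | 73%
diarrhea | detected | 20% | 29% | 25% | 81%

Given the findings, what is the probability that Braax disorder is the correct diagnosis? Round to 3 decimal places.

By Bayes' rule with conditional independence, the unnormalized weight for each hypothesis is prior × ∏ likelihoods (using 1 − P(present | H) for each absent finding):
  Galec syndrome: 0.15 × 0.58 × (1 − 0.96) × 0.09 × 0.20 = 6.264e-05
  Silol's disease: 0.31 × 0.45 × (1 − 0.87) × 0.26 × 0.29 = 0.0013674
  Braul fever: 0.25 × 0.50 × (1 − 0.25) × 0.61 × 0.25 = 0.014297
  Braax disorder: 0.29 × 0.58 × (1 − 0.85) × 0.73 × 0.81 = 0.014918
The unnormalized weights sum to 0.030645.
P(Braax disorder | evidence) = 0.014918 / 0.030645 ≈ 0.487.

0.487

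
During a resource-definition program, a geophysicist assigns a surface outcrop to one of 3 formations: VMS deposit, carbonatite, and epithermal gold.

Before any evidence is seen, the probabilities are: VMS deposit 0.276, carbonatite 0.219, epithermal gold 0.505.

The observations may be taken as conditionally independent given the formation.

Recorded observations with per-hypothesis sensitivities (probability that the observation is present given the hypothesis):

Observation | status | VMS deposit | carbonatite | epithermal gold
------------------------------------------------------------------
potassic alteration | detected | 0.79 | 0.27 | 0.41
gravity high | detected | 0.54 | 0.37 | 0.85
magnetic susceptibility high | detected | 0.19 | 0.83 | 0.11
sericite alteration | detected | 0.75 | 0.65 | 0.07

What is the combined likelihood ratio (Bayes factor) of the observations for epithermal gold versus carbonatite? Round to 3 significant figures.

0.0498

Take the product of per-observation likelihoods under each hypothesis, then divide.
  epithermal gold: 0.41 × 0.85 × 0.11 × 0.07 = 0.0026835
  carbonatite: 0.27 × 0.37 × 0.83 × 0.65 = 0.053896
Bayes factor = 0.0026835 / 0.053896 ≈ 0.0498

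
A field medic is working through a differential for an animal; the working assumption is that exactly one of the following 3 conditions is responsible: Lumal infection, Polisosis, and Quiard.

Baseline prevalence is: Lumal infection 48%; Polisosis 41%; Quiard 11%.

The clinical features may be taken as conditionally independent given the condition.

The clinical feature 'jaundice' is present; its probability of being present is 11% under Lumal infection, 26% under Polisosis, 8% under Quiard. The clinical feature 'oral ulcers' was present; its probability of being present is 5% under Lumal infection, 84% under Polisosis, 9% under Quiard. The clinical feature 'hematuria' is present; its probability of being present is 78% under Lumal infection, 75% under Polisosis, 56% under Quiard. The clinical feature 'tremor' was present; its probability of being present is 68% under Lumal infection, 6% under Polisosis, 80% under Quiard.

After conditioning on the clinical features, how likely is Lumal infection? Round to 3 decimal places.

0.242

By Bayes' rule with conditional independence, the unnormalized weight for each hypothesis is prior × ∏ likelihoods:
  Lumal infection: 0.48 × 0.11 × 0.05 × 0.78 × 0.68 = 0.0014003
  Polisosis: 0.41 × 0.26 × 0.84 × 0.75 × 0.06 = 0.0040295
  Quiard: 0.11 × 0.08 × 0.09 × 0.56 × 0.80 = 0.00035482
The unnormalized weights sum to 0.0057846.
P(Lumal infection | evidence) = 0.0014003 / 0.0057846 ≈ 0.242.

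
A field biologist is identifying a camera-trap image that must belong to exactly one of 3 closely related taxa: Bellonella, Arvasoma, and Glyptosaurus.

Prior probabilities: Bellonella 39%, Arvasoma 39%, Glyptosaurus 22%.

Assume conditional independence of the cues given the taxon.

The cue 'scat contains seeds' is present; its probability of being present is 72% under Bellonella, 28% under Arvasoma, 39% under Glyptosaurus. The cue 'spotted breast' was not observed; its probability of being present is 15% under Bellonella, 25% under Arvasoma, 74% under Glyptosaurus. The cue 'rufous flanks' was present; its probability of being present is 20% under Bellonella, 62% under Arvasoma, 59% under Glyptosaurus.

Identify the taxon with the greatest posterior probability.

Arvasoma

Multiply each prior by the joint likelihood of the cue pattern (using 1 − P(present | H) for each absent cue):
  Bellonella: 0.39 × 0.72 × (1 − 0.15) × 0.20 = 0.047736
  Arvasoma: 0.39 × 0.28 × (1 − 0.25) × 0.62 = 0.050778
  Glyptosaurus: 0.22 × 0.39 × (1 − 0.74) × 0.59 = 0.013162
Normalizing constant Z = 0.047736 + 0.050778 + 0.013162 = 0.11168.
P(Bellonella | evidence) ≈ 0.047736 / 0.11168 ≈ 0.427
P(Arvasoma | evidence) ≈ 0.050778 / 0.11168 ≈ 0.455
P(Glyptosaurus | evidence) ≈ 0.013162 / 0.11168 ≈ 0.118
The largest is 0.455, so Arvasoma is most probable.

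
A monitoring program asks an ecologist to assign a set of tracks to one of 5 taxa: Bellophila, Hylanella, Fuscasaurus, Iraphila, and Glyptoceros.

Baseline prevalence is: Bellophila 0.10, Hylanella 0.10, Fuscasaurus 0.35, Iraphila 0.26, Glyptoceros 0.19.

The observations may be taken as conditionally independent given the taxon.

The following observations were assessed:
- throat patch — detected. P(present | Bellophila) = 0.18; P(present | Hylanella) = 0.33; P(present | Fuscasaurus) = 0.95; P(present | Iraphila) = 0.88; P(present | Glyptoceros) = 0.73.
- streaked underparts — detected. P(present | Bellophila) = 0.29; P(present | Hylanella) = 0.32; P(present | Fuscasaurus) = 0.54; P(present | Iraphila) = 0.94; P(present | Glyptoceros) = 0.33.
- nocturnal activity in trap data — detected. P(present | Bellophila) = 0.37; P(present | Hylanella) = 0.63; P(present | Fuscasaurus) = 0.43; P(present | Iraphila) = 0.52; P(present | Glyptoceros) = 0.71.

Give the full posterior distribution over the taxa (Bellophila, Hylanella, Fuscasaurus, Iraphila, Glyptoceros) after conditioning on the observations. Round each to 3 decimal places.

0.008, 0.029, 0.335, 0.486, 0.141

By Bayes' rule with conditional independence, the unnormalized weight for each hypothesis is prior × ∏ likelihoods:
  Bellophila: 0.10 × 0.18 × 0.29 × 0.37 = 0.0019314
  Hylanella: 0.10 × 0.33 × 0.32 × 0.63 = 0.0066528
  Fuscasaurus: 0.35 × 0.95 × 0.54 × 0.43 = 0.077206
  Iraphila: 0.26 × 0.88 × 0.94 × 0.52 = 0.11184
  Glyptoceros: 0.19 × 0.73 × 0.33 × 0.71 = 0.032497
The unnormalized weights sum to 0.23013.
P(Bellophila | evidence) = 0.0019314 / 0.23013 ≈ 0.008
P(Hylanella | evidence) = 0.0066528 / 0.23013 ≈ 0.029
P(Fuscasaurus | evidence) = 0.077206 / 0.23013 ≈ 0.335
P(Iraphila | evidence) = 0.11184 / 0.23013 ≈ 0.486
P(Glyptoceros | evidence) = 0.032497 / 0.23013 ≈ 0.141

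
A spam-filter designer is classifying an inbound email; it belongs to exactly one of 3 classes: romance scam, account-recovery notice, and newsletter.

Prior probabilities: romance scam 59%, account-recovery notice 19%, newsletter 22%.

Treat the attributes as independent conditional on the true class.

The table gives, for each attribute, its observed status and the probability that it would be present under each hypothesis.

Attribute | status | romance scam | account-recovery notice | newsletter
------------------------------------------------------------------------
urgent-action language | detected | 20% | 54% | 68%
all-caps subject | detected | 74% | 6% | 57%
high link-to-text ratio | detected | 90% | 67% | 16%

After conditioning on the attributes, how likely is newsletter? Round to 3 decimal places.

By Bayes' rule with conditional independence, the unnormalized weight for each hypothesis is prior × ∏ likelihoods:
  romance scam: 0.59 × 0.20 × 0.74 × 0.90 = 0.078588
  account-recovery notice: 0.19 × 0.54 × 0.06 × 0.67 = 0.0041245
  newsletter: 0.22 × 0.68 × 0.57 × 0.16 = 0.013644
Marginal likelihood of the evidence = 0.096356.
P(newsletter | evidence) = 0.013644 / 0.096356 ≈ 0.142.

0.142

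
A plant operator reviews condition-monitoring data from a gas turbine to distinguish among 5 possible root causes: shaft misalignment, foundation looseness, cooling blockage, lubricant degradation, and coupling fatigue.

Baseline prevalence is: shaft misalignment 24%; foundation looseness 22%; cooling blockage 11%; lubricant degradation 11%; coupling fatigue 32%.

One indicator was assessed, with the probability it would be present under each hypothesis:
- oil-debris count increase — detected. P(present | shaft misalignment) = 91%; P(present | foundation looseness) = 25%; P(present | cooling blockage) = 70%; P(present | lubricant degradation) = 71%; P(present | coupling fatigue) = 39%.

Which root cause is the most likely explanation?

shaft misalignment

Multiply each prior by the likelihood of the indicator:
  shaft misalignment: 0.24 × 0.91 = 0.2184
  foundation looseness: 0.22 × 0.25 = 0.055
  cooling blockage: 0.11 × 0.70 = 0.077
  lubricant degradation: 0.11 × 0.71 = 0.0781
  coupling fatigue: 0.32 × 0.39 = 0.1248
Marginal likelihood of the evidence = 0.5533.
P(shaft misalignment | evidence) ≈ 0.2184 / 0.5533 ≈ 0.395
P(foundation looseness | evidence) ≈ 0.055 / 0.5533 ≈ 0.099
P(cooling blockage | evidence) ≈ 0.077 / 0.5533 ≈ 0.139
P(lubricant degradation | evidence) ≈ 0.0781 / 0.5533 ≈ 0.141
P(coupling fatigue | evidence) ≈ 0.1248 / 0.5533 ≈ 0.226
The largest is 0.395, so shaft misalignment is most probable.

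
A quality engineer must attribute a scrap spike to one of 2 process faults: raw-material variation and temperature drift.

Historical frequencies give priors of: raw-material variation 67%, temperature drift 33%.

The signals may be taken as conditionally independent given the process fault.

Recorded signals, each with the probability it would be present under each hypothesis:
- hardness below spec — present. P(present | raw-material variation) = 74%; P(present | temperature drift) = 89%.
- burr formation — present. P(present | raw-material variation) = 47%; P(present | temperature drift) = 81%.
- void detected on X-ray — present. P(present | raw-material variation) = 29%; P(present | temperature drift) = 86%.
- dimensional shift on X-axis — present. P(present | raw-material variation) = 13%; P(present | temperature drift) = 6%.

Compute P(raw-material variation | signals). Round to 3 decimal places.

0.417

By Bayes' rule with conditional independence, the unnormalized weight for each hypothesis is prior × ∏ likelihoods:
  raw-material variation: 0.67 × 0.74 × 0.47 × 0.29 × 0.13 = 0.0087851
  temperature drift: 0.33 × 0.89 × 0.81 × 0.86 × 0.06 = 0.012275
Marginal likelihood of the evidence = 0.021061.
P(raw-material variation | evidence) = 0.0087851 / 0.021061 ≈ 0.417.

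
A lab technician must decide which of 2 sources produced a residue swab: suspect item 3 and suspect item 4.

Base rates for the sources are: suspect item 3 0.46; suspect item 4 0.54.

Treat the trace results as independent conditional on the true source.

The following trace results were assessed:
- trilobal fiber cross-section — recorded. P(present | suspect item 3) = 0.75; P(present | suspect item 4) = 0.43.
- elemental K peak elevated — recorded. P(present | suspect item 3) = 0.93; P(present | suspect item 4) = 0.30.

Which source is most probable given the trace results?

suspect item 3

Multiply each prior by the joint likelihood of the trace result pattern:
  suspect item 3: 0.46 × 0.75 × 0.93 = 0.32085
  suspect item 4: 0.54 × 0.43 × 0.30 = 0.06966
Marginal likelihood of the evidence = 0.39051.
P(suspect item 3 | evidence) ≈ 0.32085 / 0.39051 ≈ 0.822
P(suspect item 4 | evidence) ≈ 0.06966 / 0.39051 ≈ 0.178
The largest is 0.822, so suspect item 3 is most probable.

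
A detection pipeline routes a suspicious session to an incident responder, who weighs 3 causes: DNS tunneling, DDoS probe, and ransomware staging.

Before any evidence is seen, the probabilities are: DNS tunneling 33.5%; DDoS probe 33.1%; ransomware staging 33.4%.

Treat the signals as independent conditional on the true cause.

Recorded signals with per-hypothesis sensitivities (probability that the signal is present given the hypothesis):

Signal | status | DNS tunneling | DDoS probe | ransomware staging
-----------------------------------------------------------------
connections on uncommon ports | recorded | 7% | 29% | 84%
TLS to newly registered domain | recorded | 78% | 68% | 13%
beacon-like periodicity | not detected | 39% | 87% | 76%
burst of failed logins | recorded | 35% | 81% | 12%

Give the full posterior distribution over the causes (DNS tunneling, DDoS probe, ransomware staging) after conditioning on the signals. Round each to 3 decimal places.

For each hypothesis, the unnormalized posterior weight is prior × product of the signal likelihoods (using 1 − P(present | H) for each absent signal):
  DNS tunneling: 0.335 × 0.07 × 0.78 × (1 − 0.39) × 0.35 = 0.0039051
  DDoS probe: 0.331 × 0.29 × 0.68 × (1 − 0.87) × 0.81 = 0.0068733
  ransomware staging: 0.334 × 0.84 × 0.13 × (1 − 0.76) × 0.12 = 0.0010504
Marginal likelihood of the evidence = 0.011829.
P(DNS tunneling | evidence) = 0.0039051 / 0.011829 ≈ 0.330
P(DDoS probe | evidence) = 0.0068733 / 0.011829 ≈ 0.581
P(ransomware staging | evidence) = 0.0010504 / 0.011829 ≈ 0.089

0.330, 0.581, 0.089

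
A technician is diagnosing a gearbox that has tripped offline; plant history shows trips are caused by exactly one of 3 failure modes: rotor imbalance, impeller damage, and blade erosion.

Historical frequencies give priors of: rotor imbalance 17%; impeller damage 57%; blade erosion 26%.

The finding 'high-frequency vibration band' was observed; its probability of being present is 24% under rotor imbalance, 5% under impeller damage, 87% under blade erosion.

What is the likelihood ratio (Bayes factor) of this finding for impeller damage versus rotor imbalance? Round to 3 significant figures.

Likelihood of this finding under each hypothesis:
  impeller damage: 0.05
  rotor imbalance: 0.24
Bayes factor = 0.05 / 0.24 ≈ 0.208

0.208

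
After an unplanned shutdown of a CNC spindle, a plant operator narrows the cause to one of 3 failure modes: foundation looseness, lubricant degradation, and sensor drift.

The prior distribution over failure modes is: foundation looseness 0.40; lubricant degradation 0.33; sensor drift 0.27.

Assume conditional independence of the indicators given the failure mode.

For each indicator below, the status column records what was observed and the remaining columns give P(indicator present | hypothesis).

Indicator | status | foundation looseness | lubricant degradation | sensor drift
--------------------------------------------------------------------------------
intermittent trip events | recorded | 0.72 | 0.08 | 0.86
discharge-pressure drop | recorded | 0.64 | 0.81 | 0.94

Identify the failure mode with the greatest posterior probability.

By Bayes' rule with conditional independence, the unnormalized weight for each hypothesis is prior × ∏ likelihoods:
  foundation looseness: 0.40 × 0.72 × 0.64 = 0.18432
  lubricant degradation: 0.33 × 0.08 × 0.81 = 0.021384
  sensor drift: 0.27 × 0.86 × 0.94 = 0.21827
Normalizing constant Z = 0.18432 + 0.021384 + 0.21827 = 0.42397.
P(foundation looseness | evidence) ≈ 0.18432 / 0.42397 ≈ 0.435
P(lubricant degradation | evidence) ≈ 0.021384 / 0.42397 ≈ 0.050
P(sensor drift | evidence) ≈ 0.21827 / 0.42397 ≈ 0.515
The largest is 0.515, so sensor drift is most probable.

sensor drift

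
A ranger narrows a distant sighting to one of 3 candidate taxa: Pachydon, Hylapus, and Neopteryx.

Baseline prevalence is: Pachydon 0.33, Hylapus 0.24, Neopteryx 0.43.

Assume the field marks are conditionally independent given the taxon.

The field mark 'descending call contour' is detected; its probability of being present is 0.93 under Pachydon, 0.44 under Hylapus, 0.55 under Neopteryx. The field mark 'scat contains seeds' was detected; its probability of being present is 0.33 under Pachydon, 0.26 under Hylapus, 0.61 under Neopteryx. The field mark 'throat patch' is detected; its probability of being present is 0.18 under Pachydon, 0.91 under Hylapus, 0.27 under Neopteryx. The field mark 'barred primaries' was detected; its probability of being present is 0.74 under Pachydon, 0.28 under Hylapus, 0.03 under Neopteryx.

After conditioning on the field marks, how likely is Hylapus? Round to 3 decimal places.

By Bayes' rule with conditional independence, the unnormalized weight for each hypothesis is prior × ∏ likelihoods:
  Pachydon: 0.33 × 0.93 × 0.33 × 0.18 × 0.74 = 0.01349
  Hylapus: 0.24 × 0.44 × 0.26 × 0.91 × 0.28 = 0.0069958
  Neopteryx: 0.43 × 0.55 × 0.61 × 0.27 × 0.03 = 0.0011685
The unnormalized weights sum to 0.021654.
P(Hylapus | evidence) = 0.0069958 / 0.021654 ≈ 0.323.

0.323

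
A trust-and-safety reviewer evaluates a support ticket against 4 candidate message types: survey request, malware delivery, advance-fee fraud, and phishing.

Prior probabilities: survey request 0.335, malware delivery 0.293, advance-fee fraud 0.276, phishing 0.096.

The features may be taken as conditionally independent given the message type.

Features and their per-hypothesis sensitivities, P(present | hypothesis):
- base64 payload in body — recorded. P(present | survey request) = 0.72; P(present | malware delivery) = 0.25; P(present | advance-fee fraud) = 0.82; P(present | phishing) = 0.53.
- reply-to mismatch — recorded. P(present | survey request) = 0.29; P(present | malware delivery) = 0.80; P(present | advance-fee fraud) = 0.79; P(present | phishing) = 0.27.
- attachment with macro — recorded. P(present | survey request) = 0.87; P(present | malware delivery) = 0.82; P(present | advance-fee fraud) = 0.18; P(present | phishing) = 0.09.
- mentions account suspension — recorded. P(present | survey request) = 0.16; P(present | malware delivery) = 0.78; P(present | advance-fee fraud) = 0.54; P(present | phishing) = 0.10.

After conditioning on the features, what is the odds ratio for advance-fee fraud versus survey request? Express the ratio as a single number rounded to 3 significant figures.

Unnormalized posterior weight (prior times the feature likelihoods) for each of the two hypotheses:
  advance-fee fraud: 0.276 × 0.82 × 0.79 × 0.18 × 0.54 = 0.017379
  survey request: 0.335 × 0.72 × 0.29 × 0.87 × 0.16 = 0.0097368
Odds(advance-fee fraud : survey request) = 0.017379 / 0.0097368 ≈ 1.78.

1.78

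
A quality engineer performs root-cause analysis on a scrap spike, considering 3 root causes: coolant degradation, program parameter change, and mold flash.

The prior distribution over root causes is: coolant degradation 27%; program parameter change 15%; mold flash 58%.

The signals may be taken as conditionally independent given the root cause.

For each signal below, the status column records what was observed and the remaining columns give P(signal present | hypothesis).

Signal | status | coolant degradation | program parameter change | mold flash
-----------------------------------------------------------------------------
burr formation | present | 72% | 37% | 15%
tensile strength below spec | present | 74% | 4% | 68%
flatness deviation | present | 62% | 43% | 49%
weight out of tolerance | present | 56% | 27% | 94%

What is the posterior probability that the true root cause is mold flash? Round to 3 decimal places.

Multiply each prior by the joint likelihood of the signal pattern:
  coolant degradation: 0.27 × 0.72 × 0.74 × 0.62 × 0.56 = 0.049947
  program parameter change: 0.15 × 0.37 × 0.04 × 0.43 × 0.27 = 0.00025774
  mold flash: 0.58 × 0.15 × 0.68 × 0.49 × 0.94 = 0.027249
Marginal likelihood of the evidence = 0.077454.
P(mold flash | evidence) = 0.027249 / 0.077454 ≈ 0.352.

0.352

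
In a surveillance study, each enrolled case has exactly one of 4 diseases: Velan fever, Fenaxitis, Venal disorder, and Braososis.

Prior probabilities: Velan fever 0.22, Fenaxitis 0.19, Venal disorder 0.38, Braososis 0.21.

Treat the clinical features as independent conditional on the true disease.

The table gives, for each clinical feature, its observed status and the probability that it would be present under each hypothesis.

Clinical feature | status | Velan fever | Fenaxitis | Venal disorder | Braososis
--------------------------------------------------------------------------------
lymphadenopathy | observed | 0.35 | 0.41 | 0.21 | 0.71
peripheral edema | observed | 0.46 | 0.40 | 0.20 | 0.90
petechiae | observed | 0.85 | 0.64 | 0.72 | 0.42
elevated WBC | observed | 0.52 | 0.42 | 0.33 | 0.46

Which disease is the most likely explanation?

Braososis

By Bayes' rule with conditional independence, the unnormalized weight for each hypothesis is prior × ∏ likelihoods:
  Velan fever: 0.22 × 0.35 × 0.46 × 0.85 × 0.52 = 0.015656
  Fenaxitis: 0.19 × 0.41 × 0.40 × 0.64 × 0.42 = 0.0083758
  Venal disorder: 0.38 × 0.21 × 0.20 × 0.72 × 0.33 = 0.0037921
  Braososis: 0.21 × 0.71 × 0.90 × 0.42 × 0.46 = 0.025926
Normalizing constant Z = 0.015656 + 0.0083758 + 0.0037921 + 0.025926 = 0.053749.
P(Velan fever | evidence) ≈ 0.015656 / 0.053749 ≈ 0.291
P(Fenaxitis | evidence) ≈ 0.0083758 / 0.053749 ≈ 0.156
P(Venal disorder | evidence) ≈ 0.0037921 / 0.053749 ≈ 0.071
P(Braososis | evidence) ≈ 0.025926 / 0.053749 ≈ 0.482
The largest is 0.482, so Braososis is most probable.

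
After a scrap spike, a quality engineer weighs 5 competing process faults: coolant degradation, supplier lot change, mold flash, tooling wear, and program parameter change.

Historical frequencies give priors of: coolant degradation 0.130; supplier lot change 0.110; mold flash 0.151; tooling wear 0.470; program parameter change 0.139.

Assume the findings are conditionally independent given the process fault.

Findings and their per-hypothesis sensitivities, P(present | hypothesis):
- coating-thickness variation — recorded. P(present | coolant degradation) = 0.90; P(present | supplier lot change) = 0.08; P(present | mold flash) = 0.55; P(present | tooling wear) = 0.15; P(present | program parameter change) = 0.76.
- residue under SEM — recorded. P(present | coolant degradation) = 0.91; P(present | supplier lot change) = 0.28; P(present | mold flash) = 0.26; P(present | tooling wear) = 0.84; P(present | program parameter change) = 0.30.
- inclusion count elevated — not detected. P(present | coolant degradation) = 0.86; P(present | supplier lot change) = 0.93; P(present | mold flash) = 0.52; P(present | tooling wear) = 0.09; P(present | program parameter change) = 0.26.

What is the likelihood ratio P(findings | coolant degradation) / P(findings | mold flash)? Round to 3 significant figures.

Take the product of per-finding likelihoods under each hypothesis (using 1 − P(present | H) for each absent finding), then divide.
  coolant degradation: 0.90 × 0.91 × (1 − 0.86) = 0.11466
  mold flash: 0.55 × 0.26 × (1 − 0.52) = 0.06864
Bayes factor = 0.11466 / 0.06864 ≈ 1.67

1.67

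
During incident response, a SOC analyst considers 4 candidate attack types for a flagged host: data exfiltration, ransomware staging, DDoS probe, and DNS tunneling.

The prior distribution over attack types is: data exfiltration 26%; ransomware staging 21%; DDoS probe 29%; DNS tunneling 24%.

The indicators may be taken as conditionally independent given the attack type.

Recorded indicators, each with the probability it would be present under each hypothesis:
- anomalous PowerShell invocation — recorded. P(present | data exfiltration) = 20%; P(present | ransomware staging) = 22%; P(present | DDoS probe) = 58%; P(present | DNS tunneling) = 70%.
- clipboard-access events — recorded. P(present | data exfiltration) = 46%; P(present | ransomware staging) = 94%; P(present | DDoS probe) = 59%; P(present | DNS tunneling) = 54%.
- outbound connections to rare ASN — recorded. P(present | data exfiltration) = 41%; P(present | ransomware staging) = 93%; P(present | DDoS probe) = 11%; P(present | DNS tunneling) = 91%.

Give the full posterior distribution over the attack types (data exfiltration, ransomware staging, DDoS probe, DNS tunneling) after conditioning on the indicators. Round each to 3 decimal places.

0.068, 0.281, 0.076, 0.575

Multiply each prior by the joint likelihood of the indicator pattern:
  data exfiltration: 0.26 × 0.20 × 0.46 × 0.41 = 0.0098072
  ransomware staging: 0.21 × 0.22 × 0.94 × 0.93 = 0.040388
  DDoS probe: 0.29 × 0.58 × 0.59 × 0.11 = 0.010916
  DNS tunneling: 0.24 × 0.70 × 0.54 × 0.91 = 0.082555
The unnormalized weights sum to 0.14367.
P(data exfiltration | evidence) = 0.0098072 / 0.14367 ≈ 0.068
P(ransomware staging | evidence) = 0.040388 / 0.14367 ≈ 0.281
P(DDoS probe | evidence) = 0.010916 / 0.14367 ≈ 0.076
P(DNS tunneling | evidence) = 0.082555 / 0.14367 ≈ 0.575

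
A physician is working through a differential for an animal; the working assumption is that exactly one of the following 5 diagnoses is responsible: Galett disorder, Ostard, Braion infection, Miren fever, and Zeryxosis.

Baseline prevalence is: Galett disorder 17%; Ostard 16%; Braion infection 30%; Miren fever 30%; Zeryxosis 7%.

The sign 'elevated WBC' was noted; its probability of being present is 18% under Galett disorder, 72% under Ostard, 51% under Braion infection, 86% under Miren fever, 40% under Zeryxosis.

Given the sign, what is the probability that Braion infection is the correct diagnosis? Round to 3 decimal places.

By Bayes' rule, the unnormalized weight for each hypothesis is prior × likelihood:
  Galett disorder: 0.17 × 0.18 = 0.0306
  Ostard: 0.16 × 0.72 = 0.1152
  Braion infection: 0.30 × 0.51 = 0.153
  Miren fever: 0.30 × 0.86 = 0.258
  Zeryxosis: 0.07 × 0.40 = 0.028
Normalizing constant Z = 0.0306 + 0.1152 + 0.153 + 0.258 + 0.028 = 0.5848.
P(Braion infection | evidence) = 0.153 / 0.5848 ≈ 0.262.

0.262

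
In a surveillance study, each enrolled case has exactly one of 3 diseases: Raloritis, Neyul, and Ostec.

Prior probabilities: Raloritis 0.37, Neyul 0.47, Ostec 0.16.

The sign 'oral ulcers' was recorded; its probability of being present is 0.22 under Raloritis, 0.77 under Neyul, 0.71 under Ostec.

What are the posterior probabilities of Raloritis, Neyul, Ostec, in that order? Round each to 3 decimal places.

Multiply each prior by the likelihood of the sign:
  Raloritis: 0.37 × 0.22 = 0.0814
  Neyul: 0.47 × 0.77 = 0.3619
  Ostec: 0.16 × 0.71 = 0.1136
Marginal likelihood of the evidence = 0.5569.
P(Raloritis | evidence) = 0.0814 / 0.5569 ≈ 0.146
P(Neyul | evidence) = 0.3619 / 0.5569 ≈ 0.650
P(Ostec | evidence) = 0.1136 / 0.5569 ≈ 0.204

0.146, 0.650, 0.204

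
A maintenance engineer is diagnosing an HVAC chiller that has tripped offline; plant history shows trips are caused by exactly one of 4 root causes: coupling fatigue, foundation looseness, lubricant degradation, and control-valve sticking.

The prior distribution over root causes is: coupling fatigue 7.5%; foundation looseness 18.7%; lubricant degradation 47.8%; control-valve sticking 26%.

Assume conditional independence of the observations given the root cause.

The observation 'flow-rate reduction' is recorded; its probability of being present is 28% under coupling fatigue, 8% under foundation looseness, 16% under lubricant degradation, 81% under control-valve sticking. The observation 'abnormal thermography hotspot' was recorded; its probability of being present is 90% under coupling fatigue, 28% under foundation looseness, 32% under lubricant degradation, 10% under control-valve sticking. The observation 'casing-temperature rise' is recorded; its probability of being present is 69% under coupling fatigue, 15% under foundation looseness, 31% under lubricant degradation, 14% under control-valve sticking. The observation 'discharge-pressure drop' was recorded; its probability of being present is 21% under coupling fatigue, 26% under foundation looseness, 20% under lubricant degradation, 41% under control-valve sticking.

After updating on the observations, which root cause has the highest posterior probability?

By Bayes' rule with conditional independence, the unnormalized weight for each hypothesis is prior × ∏ likelihoods:
  coupling fatigue: 0.075 × 0.28 × 0.90 × 0.69 × 0.21 = 0.0027386
  foundation looseness: 0.187 × 0.08 × 0.28 × 0.15 × 0.26 = 0.00016336
  lubricant degradation: 0.478 × 0.16 × 0.32 × 0.31 × 0.20 = 0.0015174
  control-valve sticking: 0.260 × 0.81 × 0.10 × 0.14 × 0.41 = 0.0012088
Marginal likelihood of the evidence = 0.0056282.
P(coupling fatigue | evidence) ≈ 0.0027386 / 0.0056282 ≈ 0.487
P(foundation looseness | evidence) ≈ 0.00016336 / 0.0056282 ≈ 0.029
P(lubricant degradation | evidence) ≈ 0.0015174 / 0.0056282 ≈ 0.270
P(control-valve sticking | evidence) ≈ 0.0012088 / 0.0056282 ≈ 0.215
The largest is 0.487, so coupling fatigue is most probable.

coupling fatigue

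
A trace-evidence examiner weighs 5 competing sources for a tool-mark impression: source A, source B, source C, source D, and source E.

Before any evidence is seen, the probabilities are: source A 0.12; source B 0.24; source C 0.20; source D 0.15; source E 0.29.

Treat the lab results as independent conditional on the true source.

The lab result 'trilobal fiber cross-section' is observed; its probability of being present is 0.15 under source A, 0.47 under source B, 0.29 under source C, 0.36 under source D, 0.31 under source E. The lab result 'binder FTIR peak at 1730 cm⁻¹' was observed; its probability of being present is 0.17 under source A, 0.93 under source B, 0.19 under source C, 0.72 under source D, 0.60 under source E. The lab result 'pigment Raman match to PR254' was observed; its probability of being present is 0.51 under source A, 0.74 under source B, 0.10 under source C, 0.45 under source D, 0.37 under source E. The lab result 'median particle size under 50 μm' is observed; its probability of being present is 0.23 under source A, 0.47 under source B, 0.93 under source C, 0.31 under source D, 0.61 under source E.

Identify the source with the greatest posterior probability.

source B

Multiply each prior by the joint likelihood of the lab result pattern:
  source A: 0.12 × 0.15 × 0.17 × 0.51 × 0.23 = 0.00035894
  source B: 0.24 × 0.47 × 0.93 × 0.74 × 0.47 = 0.036486
  source C: 0.20 × 0.29 × 0.19 × 0.10 × 0.93 = 0.0010249
  source D: 0.15 × 0.36 × 0.72 × 0.45 × 0.31 = 0.0054238
  source E: 0.29 × 0.31 × 0.60 × 0.37 × 0.61 = 0.012174
The unnormalized weights sum to 0.055467.
P(source A | evidence) ≈ 0.00035894 / 0.055467 ≈ 0.006
P(source B | evidence) ≈ 0.036486 / 0.055467 ≈ 0.658
P(source C | evidence) ≈ 0.0010249 / 0.055467 ≈ 0.018
P(source D | evidence) ≈ 0.0054238 / 0.055467 ≈ 0.098
P(source E | evidence) ≈ 0.012174 / 0.055467 ≈ 0.219
The largest is 0.658, so source B is most probable.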